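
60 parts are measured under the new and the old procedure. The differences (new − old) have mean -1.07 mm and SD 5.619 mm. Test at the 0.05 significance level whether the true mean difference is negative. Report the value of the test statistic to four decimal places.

H0: μ_d = 0; H1: μ_d < 0 (paired t-test on the differences, left-tailed).
t = d̄/(s_d/√n) = -1.07/(5.619/√60) = -1.4750
df = n − 1 = 59
p-value = P(T ≤ -1.4750) ≈ 0.0728
Since p ≈ 0.0728 > α = 0.05, fail to reject H0; the evidence is not statistically significant.

-1.4750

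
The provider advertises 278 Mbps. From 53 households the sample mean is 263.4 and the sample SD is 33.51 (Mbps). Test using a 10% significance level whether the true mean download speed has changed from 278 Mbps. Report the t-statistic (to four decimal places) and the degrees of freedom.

H0: μ = 278; H1: μ ≠ 278 (one-sample t-test, two-sided).
t = (x̄ − μ₀)/(s/√n) = (263.4 − 278)/(33.51/√53) = -3.1719
df = n − 1 = 52
Two-sided p-value ≈ 0.0025
Since p ≈ 0.0025 < α = 0.1, reject H0; the data support H1.

t = -3.1719, df = 52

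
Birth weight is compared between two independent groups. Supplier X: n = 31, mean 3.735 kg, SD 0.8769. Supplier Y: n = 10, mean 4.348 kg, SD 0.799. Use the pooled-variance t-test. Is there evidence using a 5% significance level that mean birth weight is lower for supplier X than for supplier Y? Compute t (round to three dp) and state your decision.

Let group 1 = supplier X, group 2 = supplier Y. H0: μ_1 = μ_2; H1: μ_1 < μ_2 (two-sample pooled-variance t-test, left-tailed).
s_p² = [(31−1)·0.8769² + (10−1)·0.799²]/(31+10−2) = 0.738826
t = (3.735 − 4.348)/√[0.738826·(1/31 + 1/10)] = -1.961
df = n₁ + n₂ − 2 = 39
p-value = P(T ≤ -1.961) ≈ 0.029
Since p ≈ 0.029 < α = 0.05, reject H0; the evidence is statistically significant.

t = -1.961; reject H0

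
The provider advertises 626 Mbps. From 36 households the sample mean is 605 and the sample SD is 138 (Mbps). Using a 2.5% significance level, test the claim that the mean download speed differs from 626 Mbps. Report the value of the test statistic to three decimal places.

H0: μ = 626; H1: μ ≠ 626 (one-sample t-test, two-sided).
t = (x̄ − μ₀)/(s/√n) = (605 − 626)/(138/√36) = -0.913
df = n − 1 = 35
Two-sided p-value ≈ 0.367
Since p ≈ 0.367 > α = 0.025, fail to reject H0; the data do not provide sufficient evidence against H0.

-0.913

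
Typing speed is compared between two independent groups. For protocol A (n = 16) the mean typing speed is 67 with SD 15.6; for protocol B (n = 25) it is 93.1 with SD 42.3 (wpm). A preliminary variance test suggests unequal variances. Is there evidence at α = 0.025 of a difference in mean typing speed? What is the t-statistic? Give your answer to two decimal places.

-2.80

Let group 1 = protocol A, group 2 = protocol B. H0: μ_1 = μ_2; H1: μ_1 ≠ μ_2 (Welch's two-sample t-test, two-sided).
t = (x̄_1 − x̄_2)/√(s_1²/n_1 + s_2²/n_2) = (67 − 93.1)/√(15.6²/16 + 42.3²/25) = -2.80
Welch–Satterthwaite df ≈ 32.91
Two-sided p-value ≈ 0.008
Since p ≈ 0.008 < α = 0.025, reject H0; the evidence is statistically significant.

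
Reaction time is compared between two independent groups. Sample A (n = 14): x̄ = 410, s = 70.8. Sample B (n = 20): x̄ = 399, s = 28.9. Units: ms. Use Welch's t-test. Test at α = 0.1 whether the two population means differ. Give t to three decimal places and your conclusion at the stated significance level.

Let group 1 = sample A, group 2 = sample B. H0: μ_1 = μ_2; H1: μ_1 ≠ μ_2 (Welch's two-sample t-test, two-sided).
t = (x̄_1 − x̄_2)/√(s_1²/n_1 + s_2²/n_2) = (410 − 399)/√(70.8²/14 + 28.9²/20) = 0.550
Welch–Satterthwaite df ≈ 16.06
Two-sided p-value ≈ 0.5898
Since p ≈ 0.5898 > α = 0.1, fail to reject H0; the data do not provide sufficient evidence against H0.

t = 0.550; fail to reject H0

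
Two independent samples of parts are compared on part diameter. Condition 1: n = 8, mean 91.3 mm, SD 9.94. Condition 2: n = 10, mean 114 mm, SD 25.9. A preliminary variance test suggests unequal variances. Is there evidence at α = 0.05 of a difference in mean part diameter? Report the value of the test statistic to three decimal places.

-2.547

Let group 1 = condition 1, group 2 = condition 2. H0: μ_1 = μ_2; H1: μ_1 ≠ μ_2 (Welch's two-sample t-test, two-sided).
t = (x̄_1 − x̄_2)/√(s_1²/n_1 + s_2²/n_2) = (91.3 − 114)/√(9.94²/8 + 25.9²/10) = -2.547
Welch–Satterthwaite df ≈ 12.09
Two-sided p-value ≈ 0.0255
Since p ≈ 0.0255 < α = 0.05, reject H0; the data support H1.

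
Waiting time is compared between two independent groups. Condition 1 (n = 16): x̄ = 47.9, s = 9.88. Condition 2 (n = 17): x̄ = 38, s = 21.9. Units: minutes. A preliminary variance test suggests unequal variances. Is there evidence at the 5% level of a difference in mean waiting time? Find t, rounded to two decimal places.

Let group 1 = condition 1, group 2 = condition 2. H0: μ_1 = μ_2; H1: μ_1 ≠ μ_2 (Welch's two-sample t-test, two-sided).
t = (x̄_1 − x̄_2)/√(s_1²/n_1 + s_2²/n_2) = (47.9 − 38)/√(9.88²/16 + 21.9²/17) = 1.69
Welch–Satterthwaite df ≈ 22.54
Two-sided p-value ≈ 0.1048
Since p ≈ 0.1048 > α = 0.05, fail to reject H0; the data do not provide sufficient evidence against H0.

1.69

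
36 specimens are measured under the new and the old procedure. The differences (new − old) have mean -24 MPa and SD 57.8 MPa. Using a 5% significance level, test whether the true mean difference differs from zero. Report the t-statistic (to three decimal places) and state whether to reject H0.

t = -2.491; reject H0

H0: μ_d = 0; H1: μ_d ≠ 0 (paired t-test on the differences, two-sided).
t = d̄/(s_d/√n) = -24/(57.8/√36) = -2.491
df = n − 1 = 35
Two-sided p-value ≈ 0.0176
Since p ≈ 0.0176 < α = 0.05, reject H0; the data support H1.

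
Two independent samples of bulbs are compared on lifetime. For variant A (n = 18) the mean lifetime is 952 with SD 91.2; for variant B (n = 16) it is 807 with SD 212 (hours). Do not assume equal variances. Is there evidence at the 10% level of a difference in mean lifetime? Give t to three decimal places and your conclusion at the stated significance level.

Let group 1 = variant A, group 2 = variant B. H0: μ_1 = μ_2; H1: μ_1 ≠ μ_2 (Welch's two-sample t-test, two-sided).
t = (x̄_1 − x̄_2)/√(s_1²/n_1 + s_2²/n_2) = (952 − 807)/√(91.2²/18 + 212²/16) = 2.535
Welch–Satterthwaite df ≈ 19.87
Two-sided p-value ≈ 0.0198
Since p ≈ 0.0198 < α = 0.1, reject H0; the evidence is statistically significant.

t = 2.535; reject H0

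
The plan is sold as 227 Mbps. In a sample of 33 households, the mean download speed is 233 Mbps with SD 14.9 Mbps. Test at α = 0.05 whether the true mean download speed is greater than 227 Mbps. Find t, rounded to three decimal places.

2.313

H0: μ = 227; H1: μ > 227 (one-sample t-test, right-tailed).
t = (x̄ − μ₀)/(s/√n) = (233 − 227)/(14.9/√33) = 2.313
df = n − 1 = 32
p-value = P(T ≥ 2.313) ≈ 0.0136
Since p ≈ 0.0136 < α = 0.05, reject H0; the evidence is statistically significant.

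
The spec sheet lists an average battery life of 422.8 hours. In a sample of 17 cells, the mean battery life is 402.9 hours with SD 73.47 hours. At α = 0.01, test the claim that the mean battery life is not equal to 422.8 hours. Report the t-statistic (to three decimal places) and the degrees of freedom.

H0: μ = 422.8; H1: μ ≠ 422.8 (one-sample t-test, two-sided).
t = (x̄ − μ₀)/(s/√n) = (402.9 − 422.8)/(73.47/√17) = -1.117
df = n − 1 = 16
Two-sided p-value ≈ 0.281
Since p ≈ 0.281 > α = 0.01, fail to reject H0; the data do not provide sufficient evidence against H0.

t = -1.117, df = 16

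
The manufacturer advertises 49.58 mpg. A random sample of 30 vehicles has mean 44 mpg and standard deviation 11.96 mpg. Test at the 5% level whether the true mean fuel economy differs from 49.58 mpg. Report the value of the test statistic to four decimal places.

-2.5554

H0: μ = 49.58; H1: μ ≠ 49.58 (one-sample t-test, two-sided).
t = (x̄ − μ₀)/(s/√n) = (44 − 49.58)/(11.96/√30) = -2.5554
df = n − 1 = 29
Two-sided p-value ≈ 0.016
Since p ≈ 0.016 < α = 0.05, reject H0; the evidence is statistically significant.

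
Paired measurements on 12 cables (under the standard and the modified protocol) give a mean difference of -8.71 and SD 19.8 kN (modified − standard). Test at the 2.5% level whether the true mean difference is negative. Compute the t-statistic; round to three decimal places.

-1.524

H0: μ_d = 0; H1: μ_d < 0 (paired t-test on the differences, left-tailed).
t = d̄/(s_d/√n) = -8.71/(19.8/√12) = -1.524
df = n − 1 = 11
p-value = P(T ≤ -1.524) ≈ 0.0779
Since p ≈ 0.0779 > α = 0.025, fail to reject H0; the data do not provide sufficient evidence against H0.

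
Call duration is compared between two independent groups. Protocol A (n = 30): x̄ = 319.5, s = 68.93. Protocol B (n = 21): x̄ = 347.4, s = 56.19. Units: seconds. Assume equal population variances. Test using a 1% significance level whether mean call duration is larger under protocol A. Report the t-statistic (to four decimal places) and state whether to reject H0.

t = -1.5313; fail to reject H0

Let group 1 = protocol A, group 2 = protocol B. H0: μ_1 = μ_2; H1: μ_1 > μ_2 (two-sample pooled-variance t-test, right-tailed).
s_p² = [(30−1)·68.93² + (21−1)·56.19²]/(30+21−2) = 4100.72
t = (319.5 − 347.4)/√[4100.72·(1/30 + 1/21)] = -1.5313
df = n₁ + n₂ − 2 = 49
p-value = P(T ≥ -1.5313) ≈ 0.9339
Since p ≈ 0.9339 > α = 0.01, fail to reject H0; the evidence is not statistically significant.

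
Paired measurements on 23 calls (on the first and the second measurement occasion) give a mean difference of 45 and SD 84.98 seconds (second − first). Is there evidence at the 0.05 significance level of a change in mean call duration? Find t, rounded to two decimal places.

H0: μ_d = 0; H1: μ_d ≠ 0 (paired t-test on the differences, two-sided).
t = d̄/(s_d/√n) = 45/(84.98/√23) = 2.54
df = n − 1 = 22
Two-sided p-value ≈ 0.0187
Since p ≈ 0.0187 < α = 0.05, reject H0; the evidence is statistically significant.

2.54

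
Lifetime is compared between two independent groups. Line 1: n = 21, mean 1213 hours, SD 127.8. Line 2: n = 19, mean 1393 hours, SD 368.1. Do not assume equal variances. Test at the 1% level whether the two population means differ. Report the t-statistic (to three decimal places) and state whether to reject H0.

t = -2.024; fail to reject H0

Let group 1 = line 1, group 2 = line 2. H0: μ_1 = μ_2; H1: μ_1 ≠ μ_2 (Welch's two-sample t-test, two-sided).
t = (x̄_1 − x̄_2)/√(s_1²/n_1 + s_2²/n_2) = (1213 − 1393)/√(127.8²/21 + 368.1²/19) = -2.024
Welch–Satterthwaite df ≈ 21.91
Two-sided p-value ≈ 0.055
Since p ≈ 0.055 > α = 0.01, fail to reject H0; the evidence is not statistically significant.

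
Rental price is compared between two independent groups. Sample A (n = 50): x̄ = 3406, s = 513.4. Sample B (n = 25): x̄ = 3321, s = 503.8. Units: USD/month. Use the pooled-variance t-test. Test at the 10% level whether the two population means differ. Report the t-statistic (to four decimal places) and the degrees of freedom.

t = 0.6801, df = 73

Let group 1 = sample A, group 2 = sample B. H0: μ_1 = μ_2; H1: μ_1 ≠ μ_2 (two-sample pooled-variance t-test, two-sided).
s_p² = [(50−1)·513.4² + (25−1)·503.8²]/(50+25−2) = 260369
t = (3406 − 3321)/√[260369·(1/50 + 1/25)] = 0.6801
df = n₁ + n₂ − 2 = 73
Two-sided p-value ≈ 0.499
Since p ≈ 0.499 > α = 0.1, fail to reject H0; the data do not provide sufficient evidence against H0.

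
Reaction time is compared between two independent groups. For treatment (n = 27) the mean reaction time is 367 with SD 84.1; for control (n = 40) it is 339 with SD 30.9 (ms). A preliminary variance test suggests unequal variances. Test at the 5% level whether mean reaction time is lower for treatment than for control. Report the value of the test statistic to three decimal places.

1.656

Let group 1 = treatment, group 2 = control. H0: μ_1 = μ_2; H1: μ_1 < μ_2 (Welch's two-sample t-test, left-tailed).
t = (x̄_1 − x̄_2)/√(s_1²/n_1 + s_2²/n_2) = (367 − 339)/√(84.1²/27 + 30.9²/40) = 1.656
Welch–Satterthwaite df ≈ 30.78
p-value = P(T ≤ 1.656) ≈ 0.9461
Since p ≈ 0.9461 > α = 0.05, fail to reject H0; the data do not provide sufficient evidence against H0.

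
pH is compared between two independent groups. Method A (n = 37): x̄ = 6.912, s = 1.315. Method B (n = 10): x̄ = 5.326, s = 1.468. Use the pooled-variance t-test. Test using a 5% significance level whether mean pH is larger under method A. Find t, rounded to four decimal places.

Let group 1 = method A, group 2 = method B. H0: μ_1 = μ_2; H1: μ_1 > μ_2 (two-sample pooled-variance t-test, right-tailed).
s_p² = [(37−1)·1.315² + (10−1)·1.468²]/(37+10−2) = 1.81438
t = (6.912 − 5.326)/√[1.81438·(1/37 + 1/10)] = 3.3036
df = n₁ + n₂ − 2 = 45
p-value = P(T ≥ 3.3036) ≈ 0.0009
Since p ≈ 0.0009 < α = 0.05, reject H0; the data support H1.

3.3036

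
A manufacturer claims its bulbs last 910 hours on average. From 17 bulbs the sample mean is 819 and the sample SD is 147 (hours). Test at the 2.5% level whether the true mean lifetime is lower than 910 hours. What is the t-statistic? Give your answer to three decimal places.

-2.552

H0: μ = 910; H1: μ < 910 (one-sample t-test, left-tailed).
t = (x̄ − μ₀)/(s/√n) = (819 − 910)/(147/√17) = -2.552
df = n − 1 = 16
p-value = P(T ≤ -2.552) ≈ 0.011
Since p ≈ 0.011 < α = 0.025, reject H0; the data support H1.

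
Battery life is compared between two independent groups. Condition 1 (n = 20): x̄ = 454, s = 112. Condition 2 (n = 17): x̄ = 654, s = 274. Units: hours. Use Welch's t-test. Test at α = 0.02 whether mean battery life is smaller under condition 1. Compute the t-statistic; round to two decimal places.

Let group 1 = condition 1, group 2 = condition 2. H0: μ_1 = μ_2; H1: μ_1 < μ_2 (Welch's two-sample t-test, left-tailed).
t = (x̄_1 − x̄_2)/√(s_1²/n_1 + s_2²/n_2) = (454 − 654)/√(112²/20 + 274²/17) = -2.82
Welch–Satterthwaite df ≈ 20.52
p-value = P(T ≤ -2.82) ≈ 0.0052
Since p ≈ 0.0052 < α = 0.02, reject H0; the evidence is statistically significant.

-2.82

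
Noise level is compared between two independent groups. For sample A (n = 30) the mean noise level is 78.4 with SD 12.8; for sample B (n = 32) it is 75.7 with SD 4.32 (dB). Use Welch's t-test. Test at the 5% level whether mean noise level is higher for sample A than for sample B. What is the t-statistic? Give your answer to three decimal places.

1.098

Let group 1 = sample A, group 2 = sample B. H0: μ_1 = μ_2; H1: μ_1 > μ_2 (Welch's two-sample t-test, right-tailed).
t = (x̄_1 − x̄_2)/√(s_1²/n_1 + s_2²/n_2) = (78.4 − 75.7)/√(12.8²/30 + 4.32²/32) = 1.098
Welch–Satterthwaite df ≈ 35.15
p-value = P(T ≥ 1.098) ≈ 0.140
Since p ≈ 0.140 > α = 0.05, fail to reject H0; the data do not provide sufficient evidence against H0.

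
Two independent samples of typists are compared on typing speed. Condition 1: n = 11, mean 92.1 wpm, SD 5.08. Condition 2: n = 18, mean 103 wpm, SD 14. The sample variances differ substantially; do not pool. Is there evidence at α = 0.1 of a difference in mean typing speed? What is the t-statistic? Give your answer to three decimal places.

Let group 1 = condition 1, group 2 = condition 2. H0: μ_1 = μ_2; H1: μ_1 ≠ μ_2 (Welch's two-sample t-test, two-sided).
t = (x̄_1 − x̄_2)/√(s_1²/n_1 + s_2²/n_2) = (92.1 − 103)/√(5.08²/11 + 14²/18) = -2.996
Welch–Satterthwaite df ≈ 23.28
Two-sided p-value ≈ 0.006
Since p ≈ 0.006 < α = 0.1, reject H0; the evidence is statistically significant.

-2.996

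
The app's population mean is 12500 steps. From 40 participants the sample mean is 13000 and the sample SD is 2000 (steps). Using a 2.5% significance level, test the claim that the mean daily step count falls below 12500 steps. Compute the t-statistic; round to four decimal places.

1.5811

H0: μ = 12500; H1: μ < 12500 (one-sample t-test, left-tailed).
t = (x̄ − μ₀)/(s/√n) = (13000 − 12500)/(2000/√40) = 1.5811
df = n − 1 = 39
p-value = P(T ≤ 1.5811) ≈ 0.939
Since p ≈ 0.939 > α = 0.025, fail to reject H0; the evidence is not statistically significant.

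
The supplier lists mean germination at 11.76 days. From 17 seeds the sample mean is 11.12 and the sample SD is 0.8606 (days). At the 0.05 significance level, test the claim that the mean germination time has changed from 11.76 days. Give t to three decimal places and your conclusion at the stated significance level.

t = -3.066; reject H0

H0: μ = 11.76; H1: μ ≠ 11.76 (one-sample t-test, two-sided).
t = (x̄ − μ₀)/(s/√n) = (11.12 − 11.76)/(0.8606/√17) = -3.066
df = n − 1 = 16
Two-sided p-value ≈ 0.0074
Since p ≈ 0.0074 < α = 0.05, reject H0; the evidence is statistically significant.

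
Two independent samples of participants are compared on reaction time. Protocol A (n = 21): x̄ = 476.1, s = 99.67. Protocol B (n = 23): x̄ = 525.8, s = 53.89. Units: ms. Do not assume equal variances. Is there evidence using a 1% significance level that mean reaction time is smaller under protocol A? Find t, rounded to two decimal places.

-2.03

Let group 1 = protocol A, group 2 = protocol B. H0: μ_1 = μ_2; H1: μ_1 < μ_2 (Welch's two-sample t-test, left-tailed).
t = (x̄_1 − x̄_2)/√(s_1²/n_1 + s_2²/n_2) = (476.1 − 525.8)/√(99.67²/21 + 53.89²/23) = -2.03
Welch–Satterthwaite df ≈ 30.15
p-value = P(T ≤ -2.03) ≈ 0.026
Since p ≈ 0.026 > α = 0.01, fail to reject H0; the evidence is not statistically significant.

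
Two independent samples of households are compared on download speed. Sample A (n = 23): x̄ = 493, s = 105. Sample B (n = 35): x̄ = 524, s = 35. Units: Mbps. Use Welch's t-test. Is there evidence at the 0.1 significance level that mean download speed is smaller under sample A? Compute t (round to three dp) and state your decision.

Let group 1 = sample A, group 2 = sample B. H0: μ_1 = μ_2; H1: μ_1 < μ_2 (Welch's two-sample t-test, left-tailed).
t = (x̄_1 − x̄_2)/√(s_1²/n_1 + s_2²/n_2) = (493 − 524)/√(105²/23 + 35²/35) = -1.367
Welch–Satterthwaite df ≈ 25.24
p-value = P(T ≤ -1.367) ≈ 0.092
Since p ≈ 0.092 < α = 0.1, reject H0; the evidence is statistically significant.

t = -1.367; reject H0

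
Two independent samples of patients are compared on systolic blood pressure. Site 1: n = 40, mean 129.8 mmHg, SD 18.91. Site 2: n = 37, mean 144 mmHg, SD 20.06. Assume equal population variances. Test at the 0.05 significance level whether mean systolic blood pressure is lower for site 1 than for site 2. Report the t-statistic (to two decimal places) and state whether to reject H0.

Let group 1 = site 1, group 2 = site 2. H0: μ_1 = μ_2; H1: μ_1 < μ_2 (two-sample pooled-variance t-test, left-tailed).
s_p² = [(40−1)·18.91² + (37−1)·20.06²]/(40+37−2) = 379.1
t = (129.8 − 144)/√[379.1·(1/40 + 1/37)] = -3.20
df = n₁ + n₂ − 2 = 75
p-value = P(T ≤ -3.20) ≈ 0.001
Since p ≈ 0.001 < α = 0.05, reject H0; the data support H1.

t = -3.20; reject H0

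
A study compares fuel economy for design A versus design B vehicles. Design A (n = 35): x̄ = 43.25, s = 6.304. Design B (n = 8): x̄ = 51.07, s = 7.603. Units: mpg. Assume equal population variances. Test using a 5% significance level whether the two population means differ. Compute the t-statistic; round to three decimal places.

-3.049

Let group 1 = design A, group 2 = design B. H0: μ_1 = μ_2; H1: μ_1 ≠ μ_2 (two-sample pooled-variance t-test, two-sided).
s_p² = [(35−1)·6.304² + (8−1)·7.603²]/(35+8−2) = 42.8247
t = (43.25 − 51.07)/√[42.8247·(1/35 + 1/8)] = -3.049
df = n₁ + n₂ − 2 = 41
Two-sided p-value ≈ 0.004
Since p ≈ 0.004 < α = 0.05, reject H0; the data support H1.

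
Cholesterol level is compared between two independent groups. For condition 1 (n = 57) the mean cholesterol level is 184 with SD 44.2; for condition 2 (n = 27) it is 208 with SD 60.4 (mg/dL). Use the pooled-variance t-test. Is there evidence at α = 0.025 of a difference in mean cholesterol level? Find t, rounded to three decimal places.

-2.058

Let group 1 = condition 1, group 2 = condition 2. H0: μ_1 = μ_2; H1: μ_1 ≠ μ_2 (two-sample pooled-variance t-test, two-sided).
s_p² = [(57−1)·44.2² + (27−1)·60.4²]/(57+27−2) = 2490.93
t = (184 − 208)/√[2490.93·(1/57 + 1/27)] = -2.058
df = n₁ + n₂ − 2 = 82
Two-sided p-value ≈ 0.043
Since p ≈ 0.043 > α = 0.025, fail to reject H0; the data do not provide sufficient evidence against H0.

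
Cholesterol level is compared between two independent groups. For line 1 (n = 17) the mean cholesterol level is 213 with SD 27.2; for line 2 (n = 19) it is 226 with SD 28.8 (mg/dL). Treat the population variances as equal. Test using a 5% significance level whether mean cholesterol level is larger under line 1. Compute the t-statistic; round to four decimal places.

Let group 1 = line 1, group 2 = line 2. H0: μ_1 = μ_2; H1: μ_1 > μ_2 (two-sample pooled-variance t-test, right-tailed).
s_p² = [(17−1)·27.2² + (19−1)·28.8²]/(17+19−2) = 787.275
t = (213 − 226)/√[787.275·(1/17 + 1/19)] = -1.3878
df = n₁ + n₂ − 2 = 34
p-value = P(T ≥ -1.3878) ≈ 0.9129
Since p ≈ 0.9129 > α = 0.05, fail to reject H0; the evidence is not statistically significant.

-1.3878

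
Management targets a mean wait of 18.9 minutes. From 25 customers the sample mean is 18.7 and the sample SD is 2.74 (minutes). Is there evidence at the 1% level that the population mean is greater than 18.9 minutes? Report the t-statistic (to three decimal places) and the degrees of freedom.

t = -0.365, df = 24

H0: μ = 18.9; H1: μ > 18.9 (one-sample t-test, right-tailed).
t = (x̄ − μ₀)/(s/√n) = (18.7 − 18.9)/(2.74/√25) = -0.365
df = n − 1 = 24
p-value = P(T ≥ -0.365) ≈ 0.641
Since p ≈ 0.641 > α = 0.01, fail to reject H0; the evidence is not statistically significant.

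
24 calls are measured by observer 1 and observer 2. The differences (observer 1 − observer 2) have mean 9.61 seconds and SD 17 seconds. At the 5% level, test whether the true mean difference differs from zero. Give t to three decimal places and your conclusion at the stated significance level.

H0: μ_d = 0; H1: μ_d ≠ 0 (paired t-test on the differences, two-sided).
t = d̄/(s_d/√n) = 9.61/(17/√24) = 2.769
df = n − 1 = 23
Two-sided p-value ≈ 0.0109
Since p ≈ 0.0109 < α = 0.05, reject H0; the evidence is statistically significant.

t = 2.769; reject H0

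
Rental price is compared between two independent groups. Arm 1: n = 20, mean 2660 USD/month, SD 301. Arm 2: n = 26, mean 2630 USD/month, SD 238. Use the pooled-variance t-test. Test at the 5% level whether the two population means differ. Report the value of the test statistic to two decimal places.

0.38

Let group 1 = arm 1, group 2 = arm 2. H0: μ_1 = μ_2; H1: μ_1 ≠ μ_2 (two-sample pooled-variance t-test, two-sided).
s_p² = [(20−1)·301² + (26−1)·238²]/(20+26−2) = 71307.2
t = (2660 − 2630)/√[71307.2·(1/20 + 1/26)] = 0.38
df = n₁ + n₂ − 2 = 44
Two-sided p-value ≈ 0.707
Since p ≈ 0.707 > α = 0.05, fail to reject H0; the data do not provide sufficient evidence against H0.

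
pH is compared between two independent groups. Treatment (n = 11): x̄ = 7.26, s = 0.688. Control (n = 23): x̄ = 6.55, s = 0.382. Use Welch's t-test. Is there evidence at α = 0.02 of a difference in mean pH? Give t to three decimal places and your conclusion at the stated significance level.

Let group 1 = treatment, group 2 = control. H0: μ_1 = μ_2; H1: μ_1 ≠ μ_2 (Welch's two-sample t-test, two-sided).
t = (x̄_1 − x̄_2)/√(s_1²/n_1 + s_2²/n_2) = (7.26 − 6.55)/√(0.688²/11 + 0.382²/23) = 3.195
Welch–Satterthwaite df ≈ 13.04
Two-sided p-value ≈ 0.0070
Since p ≈ 0.0070 < α = 0.02, reject H0; the data support H1.

t = 3.195; reject H0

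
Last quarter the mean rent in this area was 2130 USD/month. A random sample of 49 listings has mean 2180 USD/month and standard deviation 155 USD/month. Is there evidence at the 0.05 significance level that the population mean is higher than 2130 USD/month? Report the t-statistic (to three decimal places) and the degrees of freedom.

t = 2.258, df = 48

H0: μ = 2130; H1: μ > 2130 (one-sample t-test, right-tailed).
t = (x̄ − μ₀)/(s/√n) = (2180 − 2130)/(155/√49) = 2.258
df = n − 1 = 48
p-value = P(T ≥ 2.258) ≈ 0.0143
Since p ≈ 0.0143 < α = 0.05, reject H0; the evidence is statistically significant.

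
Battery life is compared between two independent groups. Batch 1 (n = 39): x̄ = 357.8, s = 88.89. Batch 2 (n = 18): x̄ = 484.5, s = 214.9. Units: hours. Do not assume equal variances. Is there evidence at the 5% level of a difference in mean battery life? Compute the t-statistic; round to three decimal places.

-2.408

Let group 1 = batch 1, group 2 = batch 2. H0: μ_1 = μ_2; H1: μ_1 ≠ μ_2 (Welch's two-sample t-test, two-sided).
t = (x̄_1 − x̄_2)/√(s_1²/n_1 + s_2²/n_2) = (357.8 − 484.5)/√(88.89²/39 + 214.9²/18) = -2.408
Welch–Satterthwaite df ≈ 19.74
Two-sided p-value ≈ 0.0259
Since p ≈ 0.0259 < α = 0.05, reject H0; the data support H1.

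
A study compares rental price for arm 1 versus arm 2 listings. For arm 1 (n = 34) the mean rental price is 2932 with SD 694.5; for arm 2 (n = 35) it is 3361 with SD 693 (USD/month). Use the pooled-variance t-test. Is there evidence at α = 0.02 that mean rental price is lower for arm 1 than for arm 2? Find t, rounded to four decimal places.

-2.5681

Let group 1 = arm 1, group 2 = arm 2. H0: μ_1 = μ_2; H1: μ_1 < μ_2 (two-sample pooled-variance t-test, left-tailed).
s_p² = [(34−1)·694.5² + (35−1)·693²]/(34+35−2) = 481274
t = (2932 − 3361)/√[481274·(1/34 + 1/35)] = -2.5681
df = n₁ + n₂ − 2 = 67
p-value = P(T ≤ -2.5681) ≈ 0.0062
Since p ≈ 0.0062 < α = 0.02, reject H0; the data support H1.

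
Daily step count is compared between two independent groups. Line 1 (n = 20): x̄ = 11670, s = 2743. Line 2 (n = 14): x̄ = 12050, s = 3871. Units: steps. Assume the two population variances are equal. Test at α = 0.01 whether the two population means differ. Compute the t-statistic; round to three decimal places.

-0.336

Let group 1 = line 1, group 2 = line 2. H0: μ_1 = μ_2; H1: μ_1 ≠ μ_2 (two-sample pooled-variance t-test, two-sided).
s_p² = [(20−1)·2743² + (14−1)·3871²]/(20+14−2) = 10554900
t = (11670 − 12050)/√[10554900·(1/20 + 1/14)] = -0.336
df = n₁ + n₂ − 2 = 32
Two-sided p-value ≈ 0.7393
Since p ≈ 0.7393 > α = 0.01, fail to reject H0; the evidence is not statistically significant.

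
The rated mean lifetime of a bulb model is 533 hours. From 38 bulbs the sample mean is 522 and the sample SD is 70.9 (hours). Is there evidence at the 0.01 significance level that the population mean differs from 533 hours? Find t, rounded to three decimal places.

-0.956

H0: μ = 533; H1: μ ≠ 533 (one-sample t-test, two-sided).
t = (x̄ − μ₀)/(s/√n) = (522 − 533)/(70.9/√38) = -0.956
df = n − 1 = 37
Two-sided p-value ≈ 0.345
Since p ≈ 0.345 > α = 0.01, fail to reject H0; the data do not provide sufficient evidence against H0.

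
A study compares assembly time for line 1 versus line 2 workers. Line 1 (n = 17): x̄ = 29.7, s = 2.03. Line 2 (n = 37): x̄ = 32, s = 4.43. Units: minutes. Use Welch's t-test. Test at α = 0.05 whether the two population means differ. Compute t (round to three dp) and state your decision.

t = -2.616; reject H0

Let group 1 = line 1, group 2 = line 2. H0: μ_1 = μ_2; H1: μ_1 ≠ μ_2 (Welch's two-sample t-test, two-sided).
t = (x̄_1 − x̄_2)/√(s_1²/n_1 + s_2²/n_2) = (29.7 − 32)/√(2.03²/17 + 4.43²/37) = -2.616
Welch–Satterthwaite df ≈ 51.99
Two-sided p-value ≈ 0.012
Since p ≈ 0.012 < α = 0.05, reject H0; the evidence is statistically significant.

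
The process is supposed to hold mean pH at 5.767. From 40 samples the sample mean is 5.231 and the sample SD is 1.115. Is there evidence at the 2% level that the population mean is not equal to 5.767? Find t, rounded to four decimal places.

-3.0403

H0: μ = 5.767; H1: μ ≠ 5.767 (one-sample t-test, two-sided).
t = (x̄ − μ₀)/(s/√n) = (5.231 − 5.767)/(1.115/√40) = -3.0403
df = n − 1 = 39
Two-sided p-value ≈ 0.004
Since p ≈ 0.004 < α = 0.02, reject H0; the evidence is statistically significant.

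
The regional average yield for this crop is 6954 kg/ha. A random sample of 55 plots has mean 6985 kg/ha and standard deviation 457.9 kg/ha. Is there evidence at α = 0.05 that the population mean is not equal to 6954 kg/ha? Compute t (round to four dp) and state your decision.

H0: μ = 6954; H1: μ ≠ 6954 (one-sample t-test, two-sided).
t = (x̄ − μ₀)/(s/√n) = (6985 − 6954)/(457.9/√55) = 0.5021
df = n − 1 = 54
Two-sided p-value ≈ 0.618
Since p ≈ 0.618 > α = 0.05, fail to reject H0; the evidence is not statistically significant.

t = 0.5021; fail to reject H0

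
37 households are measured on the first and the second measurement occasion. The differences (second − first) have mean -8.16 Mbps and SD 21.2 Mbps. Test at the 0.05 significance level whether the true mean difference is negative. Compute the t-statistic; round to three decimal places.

-2.341

H0: μ_d = 0; H1: μ_d < 0 (paired t-test on the differences, left-tailed).
t = d̄/(s_d/√n) = -8.16/(21.2/√37) = -2.341
df = n − 1 = 36
p-value = P(T ≤ -2.341) ≈ 0.0124
Since p ≈ 0.0124 < α = 0.05, reject H0; the evidence is statistically significant.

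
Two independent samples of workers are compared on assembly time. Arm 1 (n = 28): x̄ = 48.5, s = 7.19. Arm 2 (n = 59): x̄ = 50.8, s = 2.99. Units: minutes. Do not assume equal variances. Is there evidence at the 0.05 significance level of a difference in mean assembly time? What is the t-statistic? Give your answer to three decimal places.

Let group 1 = arm 1, group 2 = arm 2. H0: μ_1 = μ_2; H1: μ_1 ≠ μ_2 (Welch's two-sample t-test, two-sided).
t = (x̄_1 − x̄_2)/√(s_1²/n_1 + s_2²/n_2) = (48.5 − 50.8)/√(7.19²/28 + 2.99²/59) = -1.627
Welch–Satterthwaite df ≈ 31.51
Two-sided p-value ≈ 0.1136
Since p ≈ 0.1136 > α = 0.05, fail to reject H0; the evidence is not statistically significant.

-1.627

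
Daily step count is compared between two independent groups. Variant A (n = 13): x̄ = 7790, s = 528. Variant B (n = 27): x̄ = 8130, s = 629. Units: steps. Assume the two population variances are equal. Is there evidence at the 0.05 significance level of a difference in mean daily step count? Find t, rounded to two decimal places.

-1.68

Let group 1 = variant A, group 2 = variant B. H0: μ_1 = μ_2; H1: μ_1 ≠ μ_2 (two-sample pooled-variance t-test, two-sided).
s_p² = [(13−1)·528² + (27−1)·629²]/(13+27−2) = 358739
t = (7790 − 8130)/√[358739·(1/13 + 1/27)] = -1.68
df = n₁ + n₂ − 2 = 38
Two-sided p-value ≈ 0.1009
Since p ≈ 0.1009 > α = 0.05, fail to reject H0; the data do not provide sufficient evidence against H0.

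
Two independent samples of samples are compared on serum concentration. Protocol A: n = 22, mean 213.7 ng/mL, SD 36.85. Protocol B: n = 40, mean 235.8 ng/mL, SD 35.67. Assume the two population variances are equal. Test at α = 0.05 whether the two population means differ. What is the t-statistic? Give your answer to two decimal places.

-2.31

Let group 1 = protocol A, group 2 = protocol B. H0: μ_1 = μ_2; H1: μ_1 ≠ μ_2 (two-sample pooled-variance t-test, two-sided).
s_p² = [(22−1)·36.85² + (40−1)·35.67²]/(22+40−2) = 1302.3
t = (213.7 − 235.8)/√[1302.3·(1/22 + 1/40)] = -2.31
df = n₁ + n₂ − 2 = 60
Two-sided p-value ≈ 0.025
Since p ≈ 0.025 < α = 0.05, reject H0; the data support H1.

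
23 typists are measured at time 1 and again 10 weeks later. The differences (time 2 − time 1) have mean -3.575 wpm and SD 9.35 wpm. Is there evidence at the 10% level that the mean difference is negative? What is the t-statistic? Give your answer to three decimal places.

-1.834

H0: μ_d = 0; H1: μ_d < 0 (paired t-test on the differences, left-tailed).
t = d̄/(s_d/√n) = -3.575/(9.35/√23) = -1.834
df = n − 1 = 22
p-value = P(T ≤ -1.834) ≈ 0.040
Since p ≈ 0.040 < α = 0.1, reject H0; the data support H1.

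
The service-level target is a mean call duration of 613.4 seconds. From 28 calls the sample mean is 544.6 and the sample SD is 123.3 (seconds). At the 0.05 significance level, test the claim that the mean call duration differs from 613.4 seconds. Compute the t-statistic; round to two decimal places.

H0: μ = 613.4; H1: μ ≠ 613.4 (one-sample t-test, two-sided).
t = (x̄ − μ₀)/(s/√n) = (544.6 − 613.4)/(123.3/√28) = -2.95
df = n − 1 = 27
Two-sided p-value ≈ 0.0065
Since p ≈ 0.0065 < α = 0.05, reject H0; the data support H1.

-2.95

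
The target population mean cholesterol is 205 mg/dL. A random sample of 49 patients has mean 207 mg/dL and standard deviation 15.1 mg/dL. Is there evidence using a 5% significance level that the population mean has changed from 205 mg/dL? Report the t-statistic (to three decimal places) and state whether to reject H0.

t = 0.927; fail to reject H0

H0: μ = 205; H1: μ ≠ 205 (one-sample t-test, two-sided).
t = (x̄ − μ₀)/(s/√n) = (207 − 205)/(15.1/√49) = 0.927
df = n − 1 = 48
Two-sided p-value ≈ 0.358
Since p ≈ 0.358 > α = 0.05, fail to reject H0; the evidence is not statistically significant.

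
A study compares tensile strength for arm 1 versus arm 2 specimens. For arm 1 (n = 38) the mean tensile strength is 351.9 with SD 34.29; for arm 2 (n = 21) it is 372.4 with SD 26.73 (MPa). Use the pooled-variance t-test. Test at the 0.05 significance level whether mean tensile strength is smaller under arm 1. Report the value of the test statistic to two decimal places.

Let group 1 = arm 1, group 2 = arm 2. H0: μ_1 = μ_2; H1: μ_1 < μ_2 (two-sample pooled-variance t-test, left-tailed).
s_p² = [(38−1)·34.29² + (21−1)·26.73²]/(38+21−2) = 1013.94
t = (351.9 − 372.4)/√[1013.94·(1/38 + 1/21)] = -2.37
df = n₁ + n₂ − 2 = 57
p-value = P(T ≤ -2.37) ≈ 0.0107
Since p ≈ 0.0107 < α = 0.05, reject H0; the evidence is statistically significant.

-2.37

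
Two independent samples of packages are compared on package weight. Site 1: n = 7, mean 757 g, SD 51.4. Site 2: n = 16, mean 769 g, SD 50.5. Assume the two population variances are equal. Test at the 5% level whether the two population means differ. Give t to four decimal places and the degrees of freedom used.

t = -0.5217, df = 21

Let group 1 = site 1, group 2 = site 2. H0: μ_1 = μ_2; H1: μ_1 ≠ μ_2 (two-sample pooled-variance t-test, two-sided).
s_p² = [(7−1)·51.4² + (16−1)·50.5²]/(7+16−2) = 2576.45
t = (757 − 769)/√[2576.45·(1/7 + 1/16)] = -0.5217
df = n₁ + n₂ − 2 = 21
Two-sided p-value ≈ 0.6073
Since p ≈ 0.6073 > α = 0.05, fail to reject H0; the data do not provide sufficient evidence against H0.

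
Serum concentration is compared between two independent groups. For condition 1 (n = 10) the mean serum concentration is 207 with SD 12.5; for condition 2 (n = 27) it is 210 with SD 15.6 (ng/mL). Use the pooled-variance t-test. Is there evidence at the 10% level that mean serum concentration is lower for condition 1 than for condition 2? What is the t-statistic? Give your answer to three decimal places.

Let group 1 = condition 1, group 2 = condition 2. H0: μ_1 = μ_2; H1: μ_1 < μ_2 (two-sample pooled-variance t-test, left-tailed).
s_p² = [(10−1)·12.5² + (27−1)·15.6²]/(10+27−2) = 220.96
t = (207 − 210)/√[220.96·(1/10 + 1/27)] = -0.545
df = n₁ + n₂ − 2 = 35
p-value = P(T ≤ -0.545) ≈ 0.2945
Since p ≈ 0.2945 > α = 0.1, fail to reject H0; the data do not provide sufficient evidence against H0.

-0.545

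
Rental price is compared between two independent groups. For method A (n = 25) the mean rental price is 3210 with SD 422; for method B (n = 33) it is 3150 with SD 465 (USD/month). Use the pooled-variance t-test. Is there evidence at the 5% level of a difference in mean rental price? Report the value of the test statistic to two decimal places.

0.51

Let group 1 = method A, group 2 = method B. H0: μ_1 = μ_2; H1: μ_1 ≠ μ_2 (two-sample pooled-variance t-test, two-sided).
s_p² = [(25−1)·422² + (33−1)·465²]/(25+33−2) = 199879
t = (3210 − 3150)/√[199879·(1/25 + 1/33)] = 0.51
df = n₁ + n₂ − 2 = 56
Two-sided p-value ≈ 0.615
Since p ≈ 0.615 > α = 0.05, fail to reject H0; the data do not provide sufficient evidence against H0.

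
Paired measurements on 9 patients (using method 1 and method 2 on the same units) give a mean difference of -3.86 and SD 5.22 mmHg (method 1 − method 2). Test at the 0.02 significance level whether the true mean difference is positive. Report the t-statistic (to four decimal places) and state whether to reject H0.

H0: μ_d = 0; H1: μ_d > 0 (paired t-test on the differences, right-tailed).
t = d̄/(s_d/√n) = -3.86/(5.22/√9) = -2.2184
df = n − 1 = 8
p-value = P(T ≥ -2.2184) ≈ 0.971
Since p ≈ 0.971 > α = 0.02, fail to reject H0; the evidence is not statistically significant.

t = -2.2184; fail to reject H0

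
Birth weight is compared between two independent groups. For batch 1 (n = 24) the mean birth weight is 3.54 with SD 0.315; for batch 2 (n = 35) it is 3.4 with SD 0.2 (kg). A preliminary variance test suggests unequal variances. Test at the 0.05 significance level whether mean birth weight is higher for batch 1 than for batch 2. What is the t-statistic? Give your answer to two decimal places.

1.93

Let group 1 = batch 1, group 2 = batch 2. H0: μ_1 = μ_2; H1: μ_1 > μ_2 (Welch's two-sample t-test, right-tailed).
t = (x̄_1 − x̄_2)/√(s_1²/n_1 + s_2²/n_2) = (3.54 − 3.4)/√(0.315²/24 + 0.2²/35) = 1.93
Welch–Satterthwaite df ≈ 35.63
p-value = P(T ≥ 1.93) ≈ 0.0310
Since p ≈ 0.0310 < α = 0.05, reject H0; the evidence is statistically significant.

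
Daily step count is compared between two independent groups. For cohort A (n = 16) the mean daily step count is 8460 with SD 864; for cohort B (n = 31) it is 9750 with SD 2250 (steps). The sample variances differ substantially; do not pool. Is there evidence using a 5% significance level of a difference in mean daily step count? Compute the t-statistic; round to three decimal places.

Let group 1 = cohort A, group 2 = cohort B. H0: μ_1 = μ_2; H1: μ_1 ≠ μ_2 (Welch's two-sample t-test, two-sided).
t = (x̄_1 − x̄_2)/√(s_1²/n_1 + s_2²/n_2) = (8460 − 9750)/√(864²/16 + 2250²/31) = -2.815
Welch–Satterthwaite df ≈ 42.63
Two-sided p-value ≈ 0.007
Since p ≈ 0.007 < α = 0.05, reject H0; the evidence is statistically significant.

-2.815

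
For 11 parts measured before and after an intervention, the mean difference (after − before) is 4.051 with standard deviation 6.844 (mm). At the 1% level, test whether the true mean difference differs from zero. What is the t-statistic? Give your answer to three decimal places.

H0: μ_d = 0; H1: μ_d ≠ 0 (paired t-test on the differences, two-sided).
t = d̄/(s_d/√n) = 4.051/(6.844/√11) = 1.963
df = n − 1 = 10
Two-sided p-value ≈ 0.078
Since p ≈ 0.078 > α = 0.01, fail to reject H0; the data do not provide sufficient evidence against H0.

1.963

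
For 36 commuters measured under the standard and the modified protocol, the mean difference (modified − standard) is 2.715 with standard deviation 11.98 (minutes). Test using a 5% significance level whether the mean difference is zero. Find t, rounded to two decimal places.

H0: μ_d = 0; H1: μ_d ≠ 0 (paired t-test on the differences, two-sided).
t = d̄/(s_d/√n) = 2.715/(11.98/√36) = 1.36
df = n − 1 = 35
Two-sided p-value ≈ 0.1826
Since p ≈ 0.1826 > α = 0.05, fail to reject H0; the data do not provide sufficient evidence against H0.

1.36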